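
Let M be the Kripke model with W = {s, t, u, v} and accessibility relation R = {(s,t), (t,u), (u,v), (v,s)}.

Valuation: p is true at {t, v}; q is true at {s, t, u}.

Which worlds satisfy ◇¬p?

{t, v}

s: successors {t}; ¬p there: t:F. ✗
t: successors {u}; ¬p there: u:T. ✓
u: successors {v}; ¬p there: v:F. ✗
v: successors {s}; ¬p there: s:T. ✓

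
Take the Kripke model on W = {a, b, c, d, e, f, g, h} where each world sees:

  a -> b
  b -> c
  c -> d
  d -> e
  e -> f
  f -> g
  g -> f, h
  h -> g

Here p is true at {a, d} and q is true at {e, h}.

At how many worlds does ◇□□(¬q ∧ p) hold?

a: successors {b}; □□(¬q ∧ p) there: b:T. ✓
b: successors {c}; □□(¬q ∧ p) there: c:F. ✗
c: successors {d}; □□(¬q ∧ p) there: d:F. ✗
d: successors {e}; □□(¬q ∧ p) there: e:F. ✗
e: successors {f}; □□(¬q ∧ p) there: f:F. ✗
f: successors {g}; □□(¬q ∧ p) there: g:F. ✗
g: successors {f, h}; □□(¬q ∧ p) there: f:F, h:F. ✗
h: successors {g}; □□(¬q ∧ p) there: g:F. ✗
Satisfying worlds: {a}.

1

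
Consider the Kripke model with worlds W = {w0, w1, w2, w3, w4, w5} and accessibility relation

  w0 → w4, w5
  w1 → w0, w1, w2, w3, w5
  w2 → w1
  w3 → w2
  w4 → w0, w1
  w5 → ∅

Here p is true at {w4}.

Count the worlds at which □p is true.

1

w0: successors {w4, w5}; p there: w4:T, w5:F. ✗
w1: successors {w0, w1, w2, w3, w5}; p there: w0:F, w1:F, w2:F, w3:F, w5:F. ✗
w2: successors {w1}; p there: w1:F. ✗
w3: successors {w2}; p there: w2:F. ✗
w4: successors {w0, w1}; p there: w0:F, w1:F. ✗
w5: no successors, so □p holds vacuously. ✓
Satisfying worlds: {w5}.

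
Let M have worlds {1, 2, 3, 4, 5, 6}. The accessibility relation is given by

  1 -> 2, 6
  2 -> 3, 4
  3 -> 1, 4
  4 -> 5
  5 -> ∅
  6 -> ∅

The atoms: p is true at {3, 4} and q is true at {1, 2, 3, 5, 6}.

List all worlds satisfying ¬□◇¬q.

1: □◇¬q is F. ✓
2: □◇¬q is F. ✓
3: □◇¬q is F. ✓
4: □◇¬q is F. ✓
5: □◇¬q is T. ✗
6: □◇¬q is T. ✗

{1, 2, 3, 4}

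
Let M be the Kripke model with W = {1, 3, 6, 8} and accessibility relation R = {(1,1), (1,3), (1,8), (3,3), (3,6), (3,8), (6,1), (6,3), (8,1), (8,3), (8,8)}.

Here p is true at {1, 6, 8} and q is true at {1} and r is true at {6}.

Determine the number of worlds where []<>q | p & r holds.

1

1: []<>q is F, p & r is F. ✗
3: []<>q is F, p & r is F. ✗
6: []<>q is F, p & r is T. ✓
8: []<>q is F, p & r is F. ✗
Satisfying worlds: {6}.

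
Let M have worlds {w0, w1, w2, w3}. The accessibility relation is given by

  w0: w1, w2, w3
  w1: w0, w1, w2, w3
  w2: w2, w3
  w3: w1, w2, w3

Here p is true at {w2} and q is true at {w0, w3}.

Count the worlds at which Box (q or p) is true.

w0: successors {w1, w2, w3}; q or p there: w1:F, w2:T, w3:T. ✗
w1: successors {w0, w1, w2, w3}; q or p there: w0:T, w1:F, w2:T, w3:T. ✗
w2: successors {w2, w3}; q or p there: w2:T, w3:T. ✓
w3: successors {w1, w2, w3}; q or p there: w1:F, w2:T, w3:T. ✗
Satisfying worlds: {w2}.

1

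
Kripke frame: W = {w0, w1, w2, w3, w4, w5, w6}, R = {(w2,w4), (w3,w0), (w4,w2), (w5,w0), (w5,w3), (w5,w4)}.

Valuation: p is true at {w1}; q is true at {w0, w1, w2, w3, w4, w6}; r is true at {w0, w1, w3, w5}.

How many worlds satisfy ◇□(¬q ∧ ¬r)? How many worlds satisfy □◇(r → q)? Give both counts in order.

For ◇□(¬q ∧ ¬r):
w0: no successors, so ◇□(¬q ∧ ¬r) fails. ✗
w1: no successors, so ◇□(¬q ∧ ¬r) fails. ✗
w2: successors {w4}; □(¬q ∧ ¬r) there: w4:F. ✗
w3: successors {w0}; □(¬q ∧ ¬r) there: w0:T. ✓
w4: successors {w2}; □(¬q ∧ ¬r) there: w2:F. ✗
w5: successors {w0, w3, w4}; □(¬q ∧ ¬r) there: w0:T, w3:F, w4:F. ✓
w6: no successors, so ◇□(¬q ∧ ¬r) fails. ✗
— 2 worlds.
For □◇(r → q):
w0: no successors, so □◇(r → q) holds vacuously. ✓
w1: no successors, so □◇(r → q) holds vacuously. ✓
w2: successors {w4}; ◇(r → q) there: w4:T. ✓
w3: successors {w0}; ◇(r → q) there: w0:F. ✗
w4: successors {w2}; ◇(r → q) there: w2:T. ✓
w5: successors {w0, w3, w4}; ◇(r → q) there: w0:F, w3:T, w4:T. ✗
w6: no successors, so □◇(r → q) holds vacuously. ✓
— 5 worlds.

2 and 5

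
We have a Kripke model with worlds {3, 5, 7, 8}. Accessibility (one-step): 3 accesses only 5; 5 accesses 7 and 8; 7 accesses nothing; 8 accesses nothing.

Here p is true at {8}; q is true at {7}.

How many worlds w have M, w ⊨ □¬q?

3: successors {5}; ¬q there: 5:T. ✓
5: successors {7, 8}; ¬q there: 7:F, 8:T. ✗
7: no successors, so □¬q holds vacuously. ✓
8: no successors, so □¬q holds vacuously. ✓
Satisfying worlds: {3, 7, 8}.

3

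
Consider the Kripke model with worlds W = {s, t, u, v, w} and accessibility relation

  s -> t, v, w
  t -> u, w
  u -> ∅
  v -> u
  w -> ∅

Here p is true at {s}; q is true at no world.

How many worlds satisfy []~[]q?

s: successors {t, v, w}; ~[]q there: t:T, v:T, w:F. ✗
t: successors {u, w}; ~[]q there: u:F, w:F. ✗
u: no successors, so []~[]q holds vacuously. ✓
v: successors {u}; ~[]q there: u:F. ✗
w: no successors, so []~[]q holds vacuously. ✓
Satisfying worlds: {u, w}.

2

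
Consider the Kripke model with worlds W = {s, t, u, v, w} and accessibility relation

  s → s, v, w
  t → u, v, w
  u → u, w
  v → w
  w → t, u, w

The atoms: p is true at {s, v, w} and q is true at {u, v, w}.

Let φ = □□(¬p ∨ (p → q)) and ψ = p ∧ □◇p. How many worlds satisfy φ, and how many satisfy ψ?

4 and 3

For □□(¬p ∨ (p → q)):
s: successors {s, v, w}; □(¬p ∨ (p → q)) there: s:F, v:T, w:T. ✗
t: successors {u, v, w}; □(¬p ∨ (p → q)) there: u:T, v:T, w:T. ✓
u: successors {u, w}; □(¬p ∨ (p → q)) there: u:T, w:T. ✓
v: successors {w}; □(¬p ∨ (p → q)) there: w:T. ✓
w: successors {t, u, w}; □(¬p ∨ (p → q)) there: t:T, u:T, w:T. ✓
— 4 worlds.
For p ∧ □◇p:
s: p is T, □◇p is T. ✓
t: p is F, □◇p is T. ✗
u: p is F, □◇p is T. ✗
v: p is T, □◇p is T. ✓
w: p is T, □◇p is T. ✓
— 3 worlds.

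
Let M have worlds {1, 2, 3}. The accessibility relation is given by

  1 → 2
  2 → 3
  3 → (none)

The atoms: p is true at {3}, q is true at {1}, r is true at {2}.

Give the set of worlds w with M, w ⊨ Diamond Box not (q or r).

1: successors {2}; Box not (q or r) there: 2:T. ✓
2: successors {3}; Box not (q or r) there: 3:T. ✓
3: no successors, so Diamond Box not (q or r) fails. ✗

{1, 2}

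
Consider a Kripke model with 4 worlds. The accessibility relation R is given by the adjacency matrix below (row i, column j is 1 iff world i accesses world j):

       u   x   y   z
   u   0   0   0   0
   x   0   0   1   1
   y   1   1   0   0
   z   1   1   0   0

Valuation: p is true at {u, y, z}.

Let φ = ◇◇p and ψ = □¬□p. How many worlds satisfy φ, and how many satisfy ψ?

3 and 2

For ◇◇p:
u: no successors, so ◇◇p fails. ✗
x: successors {y, z}; ◇p there: y:T, z:T. ✓
y: successors {u, x}; ◇p there: u:F, x:T. ✓
z: successors {u, x}; ◇p there: u:F, x:T. ✓
— 3 worlds.
For □¬□p:
u: no successors, so □¬□p holds vacuously. ✓
x: successors {y, z}; ¬□p there: y:T, z:T. ✓
y: successors {u, x}; ¬□p there: u:F, x:F. ✗
z: successors {u, x}; ¬□p there: u:F, x:F. ✗
— 2 worlds.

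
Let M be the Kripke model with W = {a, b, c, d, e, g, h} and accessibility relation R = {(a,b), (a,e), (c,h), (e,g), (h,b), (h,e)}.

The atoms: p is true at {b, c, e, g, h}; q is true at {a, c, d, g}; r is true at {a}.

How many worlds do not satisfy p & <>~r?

a: p is F, <>~r is T. ✗
b: p is T, <>~r is F. ✗
c: p is T, <>~r is T. ✓
d: p is F, <>~r is F. ✗
e: p is T, <>~r is T. ✓
g: p is T, <>~r is F. ✗
h: p is T, <>~r is T. ✓
Satisfying worlds: {c, e, h}.
So p & <>~r fails at the other 4 worlds.

4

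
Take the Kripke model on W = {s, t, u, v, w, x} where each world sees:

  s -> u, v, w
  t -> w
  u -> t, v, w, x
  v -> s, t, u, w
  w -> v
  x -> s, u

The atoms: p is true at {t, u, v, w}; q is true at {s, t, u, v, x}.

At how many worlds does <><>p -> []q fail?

s: <><>p is T, []q is F. ✗
t: <><>p is T, []q is F. ✗
u: <><>p is T, []q is F. ✗
v: <><>p is T, []q is F. ✗
w: <><>p is T, []q is T. ✓
x: <><>p is T, []q is T. ✓
Satisfying worlds: {w, x}.
So <><>p -> []q fails at the other 4 worlds.

4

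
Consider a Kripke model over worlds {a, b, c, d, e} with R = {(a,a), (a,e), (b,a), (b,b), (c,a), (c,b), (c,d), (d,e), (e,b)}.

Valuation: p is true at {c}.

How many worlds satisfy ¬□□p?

5

a: □□p is F. ✓
b: □□p is F. ✓
c: □□p is F. ✓
d: □□p is F. ✓
e: □□p is F. ✓
Satisfying worlds: {a, b, c, d, e}.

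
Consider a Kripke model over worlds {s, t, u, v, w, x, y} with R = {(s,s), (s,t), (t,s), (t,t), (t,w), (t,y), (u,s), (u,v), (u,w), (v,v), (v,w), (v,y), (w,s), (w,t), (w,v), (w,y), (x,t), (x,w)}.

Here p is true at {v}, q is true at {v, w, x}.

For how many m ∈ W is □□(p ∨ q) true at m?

s: successors {s, t}; □(p ∨ q) there: s:F, t:F. ✗
t: successors {s, t, w, y}; □(p ∨ q) there: s:F, t:F, w:F, y:T. ✗
u: successors {s, v, w}; □(p ∨ q) there: s:F, v:F, w:F. ✗
v: successors {v, w, y}; □(p ∨ q) there: v:F, w:F, y:T. ✗
w: successors {s, t, v, y}; □(p ∨ q) there: s:F, t:F, v:F, y:T. ✗
x: successors {t, w}; □(p ∨ q) there: t:F, w:F. ✗
y: no successors, so □□(p ∨ q) holds vacuously. ✓
Satisfying worlds: {y}.

1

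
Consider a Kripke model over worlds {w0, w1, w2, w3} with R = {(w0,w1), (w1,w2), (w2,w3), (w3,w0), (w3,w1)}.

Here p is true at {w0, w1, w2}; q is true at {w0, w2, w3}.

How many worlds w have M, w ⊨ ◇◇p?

w0: successors {w1}; ◇p there: w1:T. ✓
w1: successors {w2}; ◇p there: w2:F. ✗
w2: successors {w3}; ◇p there: w3:T. ✓
w3: successors {w0, w1}; ◇p there: w0:T, w1:T. ✓
Satisfying worlds: {w0, w2, w3}.

3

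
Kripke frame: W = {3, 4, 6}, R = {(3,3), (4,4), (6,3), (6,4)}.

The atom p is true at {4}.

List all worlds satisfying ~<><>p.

{3}

3: <><>p is F. ✓
4: <><>p is T. ✗
6: <><>p is T. ✗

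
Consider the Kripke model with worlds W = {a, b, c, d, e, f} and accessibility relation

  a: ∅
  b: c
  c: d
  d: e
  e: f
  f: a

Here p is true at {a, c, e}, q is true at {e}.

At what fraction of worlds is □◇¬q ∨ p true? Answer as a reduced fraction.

a: □◇¬q is T, p is T. ✓
b: □◇¬q is T, p is F. ✓
c: □◇¬q is F, p is T. ✓
d: □◇¬q is T, p is F. ✓
e: □◇¬q is T, p is T. ✓
f: □◇¬q is F, p is F. ✗
That's 5 of 6 worlds, so 5/6.

5/6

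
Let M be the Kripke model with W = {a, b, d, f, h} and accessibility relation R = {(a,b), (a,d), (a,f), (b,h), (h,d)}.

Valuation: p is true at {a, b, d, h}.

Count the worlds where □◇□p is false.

a: successors {b, d, f}; ◇□p there: b:T, d:F, f:F. ✗
b: successors {h}; ◇□p there: h:T. ✓
d: no successors, so □◇□p holds vacuously. ✓
f: no successors, so □◇□p holds vacuously. ✓
h: successors {d}; ◇□p there: d:F. ✗
Satisfying worlds: {b, d, f}.
So □◇□p fails at the other 2 worlds.

2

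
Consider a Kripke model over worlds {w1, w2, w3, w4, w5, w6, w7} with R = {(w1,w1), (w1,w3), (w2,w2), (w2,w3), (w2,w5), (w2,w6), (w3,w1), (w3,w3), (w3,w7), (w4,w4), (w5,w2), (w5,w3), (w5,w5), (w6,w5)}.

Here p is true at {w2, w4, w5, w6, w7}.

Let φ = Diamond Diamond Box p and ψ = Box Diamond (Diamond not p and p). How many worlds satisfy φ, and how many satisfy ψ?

5 and 2

For Diamond Diamond Box p:
w1: successors {w1, w3}; Diamond Box p there: w1:F, w3:T. ✓
w2: successors {w2, w3, w5, w6}; Diamond Box p there: w2:T, w3:T, w5:F, w6:F. ✓
w3: successors {w1, w3, w7}; Diamond Box p there: w1:F, w3:T, w7:F. ✓
w4: successors {w4}; Diamond Box p there: w4:T. ✓
w5: successors {w2, w3, w5}; Diamond Box p there: w2:T, w3:T, w5:F. ✓
w6: successors {w5}; Diamond Box p there: w5:F. ✗
w7: no successors, so Diamond Diamond Box p fails. ✗
— 5 worlds.
For Box Diamond (Diamond not p and p):
w1: successors {w1, w3}; Diamond (Diamond not p and p) there: w1:F, w3:F. ✗
w2: successors {w2, w3, w5, w6}; Diamond (Diamond not p and p) there: w2:T, w3:F, w5:T, w6:T. ✗
w3: successors {w1, w3, w7}; Diamond (Diamond not p and p) there: w1:F, w3:F, w7:F. ✗
w4: successors {w4}; Diamond (Diamond not p and p) there: w4:F. ✗
w5: successors {w2, w3, w5}; Diamond (Diamond not p and p) there: w2:T, w3:F, w5:T. ✗
w6: successors {w5}; Diamond (Diamond not p and p) there: w5:T. ✓
w7: no successors, so Box Diamond (Diamond not p and p) holds vacuously. ✓
— 2 worlds.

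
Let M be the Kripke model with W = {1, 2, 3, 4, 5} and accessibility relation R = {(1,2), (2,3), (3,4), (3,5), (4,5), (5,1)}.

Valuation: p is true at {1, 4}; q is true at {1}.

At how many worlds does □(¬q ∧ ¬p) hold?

3

1: successors {2}; ¬q ∧ ¬p there: 2:T. ✓
2: successors {3}; ¬q ∧ ¬p there: 3:T. ✓
3: successors {4, 5}; ¬q ∧ ¬p there: 4:F, 5:T. ✗
4: successors {5}; ¬q ∧ ¬p there: 5:T. ✓
5: successors {1}; ¬q ∧ ¬p there: 1:F. ✗
Satisfying worlds: {1, 2, 4}.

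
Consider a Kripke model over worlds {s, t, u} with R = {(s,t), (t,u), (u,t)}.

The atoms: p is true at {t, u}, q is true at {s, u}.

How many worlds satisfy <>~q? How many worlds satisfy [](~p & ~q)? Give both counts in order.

For <>~q:
s: successors {t}; ~q there: t:T. ✓
t: successors {u}; ~q there: u:F. ✗
u: successors {t}; ~q there: t:T. ✓
— 2 worlds.
For [](~p & ~q):
s: successors {t}; ~p & ~q there: t:F. ✗
t: successors {u}; ~p & ~q there: u:F. ✗
u: successors {t}; ~p & ~q there: t:F. ✗
— 0 worlds.

2 and 0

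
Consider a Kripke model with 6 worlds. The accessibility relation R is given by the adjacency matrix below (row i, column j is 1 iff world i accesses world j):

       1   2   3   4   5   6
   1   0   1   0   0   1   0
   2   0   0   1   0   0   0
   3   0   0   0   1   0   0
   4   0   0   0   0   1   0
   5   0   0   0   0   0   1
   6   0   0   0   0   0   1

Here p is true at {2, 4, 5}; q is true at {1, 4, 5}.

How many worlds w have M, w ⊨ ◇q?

1: successors {2, 5}; q there: 2:F, 5:T. ✓
2: successors {3}; q there: 3:F. ✗
3: successors {4}; q there: 4:T. ✓
4: successors {5}; q there: 5:T. ✓
5: successors {6}; q there: 6:F. ✗
6: successors {6}; q there: 6:F. ✗
Satisfying worlds: {1, 3, 4}.

3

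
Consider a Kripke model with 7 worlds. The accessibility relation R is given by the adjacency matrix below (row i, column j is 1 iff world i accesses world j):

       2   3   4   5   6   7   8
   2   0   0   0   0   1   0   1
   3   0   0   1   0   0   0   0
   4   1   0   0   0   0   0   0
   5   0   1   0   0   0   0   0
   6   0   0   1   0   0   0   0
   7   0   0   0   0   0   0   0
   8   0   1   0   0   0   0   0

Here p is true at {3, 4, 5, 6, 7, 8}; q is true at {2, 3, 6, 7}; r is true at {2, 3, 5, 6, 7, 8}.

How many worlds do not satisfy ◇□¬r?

2: successors {6, 8}; □¬r there: 6:T, 8:F. ✓
3: successors {4}; □¬r there: 4:F. ✗
4: successors {2}; □¬r there: 2:F. ✗
5: successors {3}; □¬r there: 3:T. ✓
6: successors {4}; □¬r there: 4:F. ✗
7: no successors, so ◇□¬r fails. ✗
8: successors {3}; □¬r there: 3:T. ✓
Satisfying worlds: {2, 5, 8}.
So ◇□¬r fails at the other 4 worlds.

4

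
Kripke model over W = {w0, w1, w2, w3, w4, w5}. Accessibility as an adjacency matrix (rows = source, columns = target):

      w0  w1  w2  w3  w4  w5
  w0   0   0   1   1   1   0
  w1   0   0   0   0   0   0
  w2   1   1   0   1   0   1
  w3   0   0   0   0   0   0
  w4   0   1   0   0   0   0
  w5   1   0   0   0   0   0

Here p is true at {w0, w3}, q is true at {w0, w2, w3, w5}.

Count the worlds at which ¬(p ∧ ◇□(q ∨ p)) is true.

w0: p ∧ ◇□(q ∨ p) is T. ✗
w1: p ∧ ◇□(q ∨ p) is F. ✓
w2: p ∧ ◇□(q ∨ p) is F. ✓
w3: p ∧ ◇□(q ∨ p) is F. ✓
w4: p ∧ ◇□(q ∨ p) is F. ✓
w5: p ∧ ◇□(q ∨ p) is F. ✓
Satisfying worlds: {w1, w2, w3, w4, w5}.

5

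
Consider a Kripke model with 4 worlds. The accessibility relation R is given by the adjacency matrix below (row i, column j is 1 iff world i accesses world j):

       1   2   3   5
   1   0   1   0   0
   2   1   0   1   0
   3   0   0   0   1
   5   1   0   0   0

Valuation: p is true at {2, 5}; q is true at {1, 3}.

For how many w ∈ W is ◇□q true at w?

1: successors {2}; □q there: 2:T. ✓
2: successors {1, 3}; □q there: 1:F, 3:F. ✗
3: successors {5}; □q there: 5:T. ✓
5: successors {1}; □q there: 1:F. ✗
Satisfying worlds: {1, 3}.

2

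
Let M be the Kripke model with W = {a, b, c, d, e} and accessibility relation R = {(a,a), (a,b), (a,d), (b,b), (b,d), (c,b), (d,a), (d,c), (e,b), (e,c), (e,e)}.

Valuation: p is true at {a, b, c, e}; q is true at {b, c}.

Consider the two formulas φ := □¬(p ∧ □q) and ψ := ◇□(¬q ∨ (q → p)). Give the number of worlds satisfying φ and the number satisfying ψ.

For □¬(p ∧ □q):
a: successors {a, b, d}; ¬(p ∧ □q) there: a:T, b:T, d:T. ✓
b: successors {b, d}; ¬(p ∧ □q) there: b:T, d:T. ✓
c: successors {b}; ¬(p ∧ □q) there: b:T. ✓
d: successors {a, c}; ¬(p ∧ □q) there: a:T, c:F. ✗
e: successors {b, c, e}; ¬(p ∧ □q) there: b:T, c:F, e:T. ✗
— 3 worlds.
For ◇□(¬q ∨ (q → p)):
a: successors {a, b, d}; □(¬q ∨ (q → p)) there: a:T, b:T, d:T. ✓
b: successors {b, d}; □(¬q ∨ (q → p)) there: b:T, d:T. ✓
c: successors {b}; □(¬q ∨ (q → p)) there: b:T. ✓
d: successors {a, c}; □(¬q ∨ (q → p)) there: a:T, c:T. ✓
e: successors {b, c, e}; □(¬q ∨ (q → p)) there: b:T, c:T, e:T. ✓
— 5 worlds.

3 and 5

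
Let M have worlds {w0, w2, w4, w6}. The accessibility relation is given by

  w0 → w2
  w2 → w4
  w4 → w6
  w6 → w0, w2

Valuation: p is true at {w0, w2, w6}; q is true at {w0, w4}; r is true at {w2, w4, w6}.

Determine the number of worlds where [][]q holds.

w0: successors {w2}; []q there: w2:T. ✓
w2: successors {w4}; []q there: w4:F. ✗
w4: successors {w6}; []q there: w6:F. ✗
w6: successors {w0, w2}; []q there: w0:F, w2:T. ✗
Satisfying worlds: {w0}.

1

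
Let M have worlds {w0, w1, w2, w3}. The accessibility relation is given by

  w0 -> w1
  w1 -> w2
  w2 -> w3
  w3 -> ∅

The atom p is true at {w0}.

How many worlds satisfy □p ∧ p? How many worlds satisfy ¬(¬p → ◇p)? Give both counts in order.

0 and 3

For □p ∧ p:
w0: □p is F, p is T. ✗
w1: □p is F, p is F. ✗
w2: □p is F, p is F. ✗
w3: □p is T, p is F. ✗
— 0 worlds.
For ¬(¬p → ◇p):
w0: ¬p → ◇p is T. ✗
w1: ¬p → ◇p is F. ✓
w2: ¬p → ◇p is F. ✓
w3: ¬p → ◇p is F. ✓
— 3 worlds.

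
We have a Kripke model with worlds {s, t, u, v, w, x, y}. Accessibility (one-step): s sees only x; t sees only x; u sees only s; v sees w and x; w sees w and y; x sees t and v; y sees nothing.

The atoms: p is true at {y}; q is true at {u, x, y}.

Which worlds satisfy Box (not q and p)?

s: successors {x}; not q and p there: x:F. ✗
t: successors {x}; not q and p there: x:F. ✗
u: successors {s}; not q and p there: s:F. ✗
v: successors {w, x}; not q and p there: w:F, x:F. ✗
w: successors {w, y}; not q and p there: w:F, y:F. ✗
x: successors {t, v}; not q and p there: t:F, v:F. ✗
y: no successors, so Box (not q and p) holds vacuously. ✓

{y}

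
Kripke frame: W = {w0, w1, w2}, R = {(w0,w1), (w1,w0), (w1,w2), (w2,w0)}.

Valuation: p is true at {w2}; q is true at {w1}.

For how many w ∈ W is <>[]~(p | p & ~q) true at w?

w0: successors {w1}; []~(p | p & ~q) there: w1:F. ✗
w1: successors {w0, w2}; []~(p | p & ~q) there: w0:T, w2:T. ✓
w2: successors {w0}; []~(p | p & ~q) there: w0:T. ✓
Satisfying worlds: {w1, w2}.

2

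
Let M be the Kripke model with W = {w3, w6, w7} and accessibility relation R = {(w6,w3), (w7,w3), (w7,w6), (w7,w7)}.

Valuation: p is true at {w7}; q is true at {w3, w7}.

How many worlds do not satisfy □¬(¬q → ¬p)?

2

w3: no successors, so □¬(¬q → ¬p) holds vacuously. ✓
w6: successors {w3}; ¬(¬q → ¬p) there: w3:F. ✗
w7: successors {w3, w6, w7}; ¬(¬q → ¬p) there: w3:F, w6:F, w7:F. ✗
Satisfying worlds: {w3}.
So □¬(¬q → ¬p) fails at the other 2 worlds.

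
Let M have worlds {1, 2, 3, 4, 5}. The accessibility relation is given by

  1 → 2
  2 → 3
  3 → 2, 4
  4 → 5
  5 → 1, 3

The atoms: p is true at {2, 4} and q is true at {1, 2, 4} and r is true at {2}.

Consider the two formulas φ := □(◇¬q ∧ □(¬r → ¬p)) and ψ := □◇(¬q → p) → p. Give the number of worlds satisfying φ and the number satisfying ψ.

3 and 4

For □(◇¬q ∧ □(¬r → ¬p)):
1: successors {2}; ◇¬q ∧ □(¬r → ¬p) there: 2:T. ✓
2: successors {3}; ◇¬q ∧ □(¬r → ¬p) there: 3:F. ✗
3: successors {2, 4}; ◇¬q ∧ □(¬r → ¬p) there: 2:T, 4:T. ✓
4: successors {5}; ◇¬q ∧ □(¬r → ¬p) there: 5:T. ✓
5: successors {1, 3}; ◇¬q ∧ □(¬r → ¬p) there: 1:F, 3:F. ✗
— 3 worlds.
For □◇(¬q → p) → p:
1: □◇(¬q → p) is F, p is F. ✓
2: □◇(¬q → p) is T, p is T. ✓
3: □◇(¬q → p) is F, p is F. ✓
4: □◇(¬q → p) is T, p is T. ✓
5: □◇(¬q → p) is T, p is F. ✗
— 4 worlds.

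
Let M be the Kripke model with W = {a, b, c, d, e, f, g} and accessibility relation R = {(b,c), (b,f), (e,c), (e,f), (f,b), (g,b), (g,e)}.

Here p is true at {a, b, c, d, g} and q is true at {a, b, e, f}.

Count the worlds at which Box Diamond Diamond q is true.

5

a: no successors, so Box Diamond Diamond q holds vacuously. ✓
b: successors {c, f}; Diamond Diamond q there: c:F, f:T. ✗
c: no successors, so Box Diamond Diamond q holds vacuously. ✓
d: no successors, so Box Diamond Diamond q holds vacuously. ✓
e: successors {c, f}; Diamond Diamond q there: c:F, f:T. ✗
f: successors {b}; Diamond Diamond q there: b:T. ✓
g: successors {b, e}; Diamond Diamond q there: b:T, e:T. ✓
Satisfying worlds: {a, c, d, f, g}.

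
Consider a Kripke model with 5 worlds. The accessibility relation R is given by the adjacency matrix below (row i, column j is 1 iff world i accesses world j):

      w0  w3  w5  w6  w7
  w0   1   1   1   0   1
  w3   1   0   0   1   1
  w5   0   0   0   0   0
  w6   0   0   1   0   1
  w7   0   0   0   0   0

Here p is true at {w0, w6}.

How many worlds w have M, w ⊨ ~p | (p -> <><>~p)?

w0: ~p is F, p -> <><>~p is T. ✓
w3: ~p is T, p -> <><>~p is T. ✓
w5: ~p is T, p -> <><>~p is T. ✓
w6: ~p is F, p -> <><>~p is F. ✗
w7: ~p is T, p -> <><>~p is T. ✓
Satisfying worlds: {w0, w3, w5, w7}.

4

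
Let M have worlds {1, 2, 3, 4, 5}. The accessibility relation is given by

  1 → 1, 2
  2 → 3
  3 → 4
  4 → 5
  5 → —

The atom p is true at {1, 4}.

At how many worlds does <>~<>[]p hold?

3

1: successors {1, 2}; ~<>[]p there: 1:T, 2:F. ✓
2: successors {3}; ~<>[]p there: 3:T. ✓
3: successors {4}; ~<>[]p there: 4:F. ✗
4: successors {5}; ~<>[]p there: 5:T. ✓
5: no successors, so <>~<>[]p fails. ✗
Satisfying worlds: {1, 2, 4}.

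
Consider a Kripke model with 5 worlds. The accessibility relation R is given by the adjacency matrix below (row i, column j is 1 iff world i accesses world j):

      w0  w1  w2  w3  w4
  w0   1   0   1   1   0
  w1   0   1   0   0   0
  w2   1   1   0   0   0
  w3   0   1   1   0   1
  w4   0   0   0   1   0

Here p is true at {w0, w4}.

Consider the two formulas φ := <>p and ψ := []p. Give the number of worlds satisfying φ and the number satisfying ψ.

For <>p:
w0: successors {w0, w2, w3}; p there: w0:T, w2:F, w3:F. ✓
w1: successors {w1}; p there: w1:F. ✗
w2: successors {w0, w1}; p there: w0:T, w1:F. ✓
w3: successors {w1, w2, w4}; p there: w1:F, w2:F, w4:T. ✓
w4: successors {w3}; p there: w3:F. ✗
— 3 worlds.
For []p:
w0: successors {w0, w2, w3}; p there: w0:T, w2:F, w3:F. ✗
w1: successors {w1}; p there: w1:F. ✗
w2: successors {w0, w1}; p there: w0:T, w1:F. ✗
w3: successors {w1, w2, w4}; p there: w1:F, w2:F, w4:T. ✗
w4: successors {w3}; p there: w3:F. ✗
— 0 worlds.

3 and 0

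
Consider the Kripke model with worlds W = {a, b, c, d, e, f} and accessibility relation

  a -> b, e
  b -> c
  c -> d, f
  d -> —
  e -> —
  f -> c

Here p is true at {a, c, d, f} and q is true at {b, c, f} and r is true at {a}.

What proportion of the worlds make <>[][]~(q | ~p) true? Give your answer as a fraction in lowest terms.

a: successors {b, e}; [][]~(q | ~p) there: b:F, e:T. ✓
b: successors {c}; [][]~(q | ~p) there: c:F. ✗
c: successors {d, f}; [][]~(q | ~p) there: d:T, f:F. ✓
d: no successors, so <>[][]~(q | ~p) fails. ✗
e: no successors, so <>[][]~(q | ~p) fails. ✗
f: successors {c}; [][]~(q | ~p) there: c:F. ✗
That's 2 of 6 worlds, so 2/6 = 1/3.

1/3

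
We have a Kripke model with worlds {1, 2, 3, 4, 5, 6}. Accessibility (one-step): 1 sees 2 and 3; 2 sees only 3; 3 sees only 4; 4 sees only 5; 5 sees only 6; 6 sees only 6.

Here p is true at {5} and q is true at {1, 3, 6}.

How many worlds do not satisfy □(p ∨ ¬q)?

1: successors {2, 3}; p ∨ ¬q there: 2:T, 3:F. ✗
2: successors {3}; p ∨ ¬q there: 3:F. ✗
3: successors {4}; p ∨ ¬q there: 4:T. ✓
4: successors {5}; p ∨ ¬q there: 5:T. ✓
5: successors {6}; p ∨ ¬q there: 6:F. ✗
6: successors {6}; p ∨ ¬q there: 6:F. ✗
Satisfying worlds: {3, 4}.
So □(p ∨ ¬q) fails at the other 4 worlds.

4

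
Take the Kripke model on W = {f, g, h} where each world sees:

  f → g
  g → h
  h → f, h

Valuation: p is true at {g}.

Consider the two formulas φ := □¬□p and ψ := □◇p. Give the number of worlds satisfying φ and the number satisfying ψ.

2 and 0

For □¬□p:
f: successors {g}; ¬□p there: g:T. ✓
g: successors {h}; ¬□p there: h:T. ✓
h: successors {f, h}; ¬□p there: f:F, h:T. ✗
— 2 worlds.
For □◇p:
f: successors {g}; ◇p there: g:F. ✗
g: successors {h}; ◇p there: h:F. ✗
h: successors {f, h}; ◇p there: f:T, h:F. ✗
— 0 worlds.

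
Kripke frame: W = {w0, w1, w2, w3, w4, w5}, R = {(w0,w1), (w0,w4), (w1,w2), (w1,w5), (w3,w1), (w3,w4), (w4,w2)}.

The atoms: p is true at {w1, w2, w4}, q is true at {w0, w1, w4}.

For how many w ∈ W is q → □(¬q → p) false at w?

w0: q is T, □(¬q → p) is T. ✓
w1: q is T, □(¬q → p) is F. ✗
w2: q is F, □(¬q → p) is T. ✓
w3: q is F, □(¬q → p) is T. ✓
w4: q is T, □(¬q → p) is T. ✓
w5: q is F, □(¬q → p) is T. ✓
Satisfying worlds: {w0, w2, w3, w4, w5}.
So q → □(¬q → p) fails at the other 1 world.

1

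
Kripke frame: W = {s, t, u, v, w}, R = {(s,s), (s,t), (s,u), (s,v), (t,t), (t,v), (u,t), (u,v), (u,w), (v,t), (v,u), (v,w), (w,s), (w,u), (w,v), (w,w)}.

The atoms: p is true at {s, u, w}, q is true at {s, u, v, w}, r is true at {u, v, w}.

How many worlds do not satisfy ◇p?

1

s: successors {s, t, u, v}; p there: s:T, t:F, u:T, v:F. ✓
t: successors {t, v}; p there: t:F, v:F. ✗
u: successors {t, v, w}; p there: t:F, v:F, w:T. ✓
v: successors {t, u, w}; p there: t:F, u:T, w:T. ✓
w: successors {s, u, v, w}; p there: s:T, u:T, v:F, w:T. ✓
Satisfying worlds: {s, u, v, w}.
So ◇p fails at the other 1 world.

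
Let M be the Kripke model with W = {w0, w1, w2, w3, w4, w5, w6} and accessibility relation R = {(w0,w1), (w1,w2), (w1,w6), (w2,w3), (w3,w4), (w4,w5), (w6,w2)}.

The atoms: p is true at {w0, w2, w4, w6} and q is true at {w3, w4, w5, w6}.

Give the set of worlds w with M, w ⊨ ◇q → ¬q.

{w0, w1, w2, w5, w6}

w0: ◇q is F, ¬q is T. ✓
w1: ◇q is T, ¬q is T. ✓
w2: ◇q is T, ¬q is T. ✓
w3: ◇q is T, ¬q is F. ✗
w4: ◇q is T, ¬q is F. ✗
w5: ◇q is F, ¬q is F. ✓
w6: ◇q is F, ¬q is F. ✓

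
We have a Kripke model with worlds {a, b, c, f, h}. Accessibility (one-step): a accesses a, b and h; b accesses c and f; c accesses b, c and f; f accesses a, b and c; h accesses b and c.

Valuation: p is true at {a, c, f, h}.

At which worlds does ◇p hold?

a: successors {a, b, h}; p there: a:T, b:F, h:T. ✓
b: successors {c, f}; p there: c:T, f:T. ✓
c: successors {b, c, f}; p there: b:F, c:T, f:T. ✓
f: successors {a, b, c}; p there: a:T, b:F, c:T. ✓
h: successors {b, c}; p there: b:F, c:T. ✓

{a, b, c, f, h}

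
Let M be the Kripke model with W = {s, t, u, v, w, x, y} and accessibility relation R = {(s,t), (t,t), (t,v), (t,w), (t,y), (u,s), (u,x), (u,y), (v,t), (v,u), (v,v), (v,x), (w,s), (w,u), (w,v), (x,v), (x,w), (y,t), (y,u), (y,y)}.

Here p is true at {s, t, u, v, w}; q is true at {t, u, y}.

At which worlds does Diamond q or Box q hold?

{s, t, u, v, w, y}

s: Diamond q is T, Box q is T. ✓
t: Diamond q is T, Box q is F. ✓
u: Diamond q is T, Box q is F. ✓
v: Diamond q is T, Box q is F. ✓
w: Diamond q is T, Box q is F. ✓
x: Diamond q is F, Box q is F. ✗
y: Diamond q is T, Box q is T. ✓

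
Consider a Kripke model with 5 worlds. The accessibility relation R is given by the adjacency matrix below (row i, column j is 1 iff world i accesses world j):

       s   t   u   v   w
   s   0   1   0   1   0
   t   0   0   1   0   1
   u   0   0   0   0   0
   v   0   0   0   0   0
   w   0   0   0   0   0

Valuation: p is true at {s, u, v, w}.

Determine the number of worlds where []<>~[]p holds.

3

s: successors {t, v}; <>~[]p there: t:F, v:F. ✗
t: successors {u, w}; <>~[]p there: u:F, w:F. ✗
u: no successors, so []<>~[]p holds vacuously. ✓
v: no successors, so []<>~[]p holds vacuously. ✓
w: no successors, so []<>~[]p holds vacuously. ✓
Satisfying worlds: {u, v, w}.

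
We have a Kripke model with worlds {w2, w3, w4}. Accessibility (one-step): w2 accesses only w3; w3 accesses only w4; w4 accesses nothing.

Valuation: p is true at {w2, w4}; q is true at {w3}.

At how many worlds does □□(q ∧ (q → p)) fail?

1

w2: successors {w3}; □(q ∧ (q → p)) there: w3:F. ✗
w3: successors {w4}; □(q ∧ (q → p)) there: w4:T. ✓
w4: no successors, so □□(q ∧ (q → p)) holds vacuously. ✓
Satisfying worlds: {w3, w4}.
So □□(q ∧ (q → p)) fails at the other 1 world.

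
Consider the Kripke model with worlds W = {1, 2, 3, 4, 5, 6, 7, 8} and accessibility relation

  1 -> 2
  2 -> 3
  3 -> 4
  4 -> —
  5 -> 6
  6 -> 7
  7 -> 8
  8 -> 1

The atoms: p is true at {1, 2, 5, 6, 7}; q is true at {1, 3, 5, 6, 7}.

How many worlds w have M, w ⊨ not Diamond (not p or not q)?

4

1: Diamond (not p or not q) is T. ✗
2: Diamond (not p or not q) is T. ✗
3: Diamond (not p or not q) is T. ✗
4: Diamond (not p or not q) is F. ✓
5: Diamond (not p or not q) is F. ✓
6: Diamond (not p or not q) is F. ✓
7: Diamond (not p or not q) is T. ✗
8: Diamond (not p or not q) is F. ✓
Satisfying worlds: {4, 5, 6, 8}.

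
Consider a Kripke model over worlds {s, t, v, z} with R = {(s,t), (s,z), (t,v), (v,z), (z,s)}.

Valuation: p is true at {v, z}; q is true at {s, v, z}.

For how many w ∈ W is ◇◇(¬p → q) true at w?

4

s: successors {t, z}; ◇(¬p → q) there: t:T, z:T. ✓
t: successors {v}; ◇(¬p → q) there: v:T. ✓
v: successors {z}; ◇(¬p → q) there: z:T. ✓
z: successors {s}; ◇(¬p → q) there: s:T. ✓
Satisfying worlds: {s, t, v, z}.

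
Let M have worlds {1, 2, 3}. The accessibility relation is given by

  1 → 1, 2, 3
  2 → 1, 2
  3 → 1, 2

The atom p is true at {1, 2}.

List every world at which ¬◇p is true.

1: ◇p is T. ✗
2: ◇p is T. ✗
3: ◇p is T. ✗

∅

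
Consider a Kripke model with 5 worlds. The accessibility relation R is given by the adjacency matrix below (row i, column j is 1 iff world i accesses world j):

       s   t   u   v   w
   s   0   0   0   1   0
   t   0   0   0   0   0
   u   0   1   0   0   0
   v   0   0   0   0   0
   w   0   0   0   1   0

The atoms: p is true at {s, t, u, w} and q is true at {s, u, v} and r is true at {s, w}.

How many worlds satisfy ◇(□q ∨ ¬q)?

3

s: successors {v}; □q ∨ ¬q there: v:T. ✓
t: no successors, so ◇(□q ∨ ¬q) fails. ✗
u: successors {t}; □q ∨ ¬q there: t:T. ✓
v: no successors, so ◇(□q ∨ ¬q) fails. ✗
w: successors {v}; □q ∨ ¬q there: v:T. ✓
Satisfying worlds: {s, u, w}.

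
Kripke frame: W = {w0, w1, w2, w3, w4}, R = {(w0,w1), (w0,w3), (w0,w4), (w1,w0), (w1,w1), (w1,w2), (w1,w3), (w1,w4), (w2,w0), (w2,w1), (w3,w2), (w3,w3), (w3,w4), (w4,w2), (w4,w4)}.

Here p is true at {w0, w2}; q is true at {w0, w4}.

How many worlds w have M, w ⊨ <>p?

4

w0: successors {w1, w3, w4}; p there: w1:F, w3:F, w4:F. ✗
w1: successors {w0, w1, w2, w3, w4}; p there: w0:T, w1:F, w2:T, w3:F, w4:F. ✓
w2: successors {w0, w1}; p there: w0:T, w1:F. ✓
w3: successors {w2, w3, w4}; p there: w2:T, w3:F, w4:F. ✓
w4: successors {w2, w4}; p there: w2:T, w4:F. ✓
Satisfying worlds: {w1, w2, w3, w4}.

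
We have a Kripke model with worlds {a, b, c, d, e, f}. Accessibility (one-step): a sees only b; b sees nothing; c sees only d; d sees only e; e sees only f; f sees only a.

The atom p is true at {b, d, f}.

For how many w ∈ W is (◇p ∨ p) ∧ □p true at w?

4

a: ◇p ∨ p is T, □p is T. ✓
b: ◇p ∨ p is T, □p is T. ✓
c: ◇p ∨ p is T, □p is T. ✓
d: ◇p ∨ p is T, □p is F. ✗
e: ◇p ∨ p is T, □p is T. ✓
f: ◇p ∨ p is T, □p is F. ✗
Satisfying worlds: {a, b, c, e}.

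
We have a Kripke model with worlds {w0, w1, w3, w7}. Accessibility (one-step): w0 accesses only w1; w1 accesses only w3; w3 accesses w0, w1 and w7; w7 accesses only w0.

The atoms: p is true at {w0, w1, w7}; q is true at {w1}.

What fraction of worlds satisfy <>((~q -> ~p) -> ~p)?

3/4

w0: successors {w1}; (~q -> ~p) -> ~p there: w1:F. ✗
w1: successors {w3}; (~q -> ~p) -> ~p there: w3:T. ✓
w3: successors {w0, w1, w7}; (~q -> ~p) -> ~p there: w0:T, w1:F, w7:T. ✓
w7: successors {w0}; (~q -> ~p) -> ~p there: w0:T. ✓
That's 3 of 4 worlds, so 3/4.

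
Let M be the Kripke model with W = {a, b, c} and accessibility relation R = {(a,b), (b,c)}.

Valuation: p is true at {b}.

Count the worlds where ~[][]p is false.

a: [][]p is F. ✓
b: [][]p is T. ✗
c: [][]p is T. ✗
Satisfying worlds: {a}.
So ~[][]p fails at the other 2 worlds.

2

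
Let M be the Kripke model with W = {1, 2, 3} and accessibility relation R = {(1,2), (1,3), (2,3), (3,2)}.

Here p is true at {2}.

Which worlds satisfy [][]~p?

{3}

1: successors {2, 3}; []~p there: 2:T, 3:F. ✗
2: successors {3}; []~p there: 3:F. ✗
3: successors {2}; []~p there: 2:T. ✓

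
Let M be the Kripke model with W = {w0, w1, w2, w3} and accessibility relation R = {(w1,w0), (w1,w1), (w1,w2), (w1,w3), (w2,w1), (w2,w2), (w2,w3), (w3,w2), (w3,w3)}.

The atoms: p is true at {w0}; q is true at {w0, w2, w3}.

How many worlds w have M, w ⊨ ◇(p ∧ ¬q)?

w0: no successors, so ◇(p ∧ ¬q) fails. ✗
w1: successors {w0, w1, w2, w3}; p ∧ ¬q there: w0:F, w1:F, w2:F, w3:F. ✗
w2: successors {w1, w2, w3}; p ∧ ¬q there: w1:F, w2:F, w3:F. ✗
w3: successors {w2, w3}; p ∧ ¬q there: w2:F, w3:F. ✗
Satisfying worlds: ∅.

0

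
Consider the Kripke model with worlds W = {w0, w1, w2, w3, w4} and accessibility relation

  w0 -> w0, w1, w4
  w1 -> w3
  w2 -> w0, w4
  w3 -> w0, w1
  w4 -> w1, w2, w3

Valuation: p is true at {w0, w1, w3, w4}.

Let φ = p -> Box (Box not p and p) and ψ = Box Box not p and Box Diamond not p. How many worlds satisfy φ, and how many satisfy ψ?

1 and 0

For p -> Box (Box not p and p):
w0: p is T, Box (Box not p and p) is F. ✗
w1: p is T, Box (Box not p and p) is F. ✗
w2: p is F, Box (Box not p and p) is F. ✓
w3: p is T, Box (Box not p and p) is F. ✗
w4: p is T, Box (Box not p and p) is F. ✗
— 1 world.
For Box Box not p and Box Diamond not p:
w0: Box Box not p is F, Box Diamond not p is F. ✗
w1: Box Box not p is F, Box Diamond not p is F. ✗
w2: Box Box not p is F, Box Diamond not p is F. ✗
w3: Box Box not p is F, Box Diamond not p is F. ✗
w4: Box Box not p is F, Box Diamond not p is F. ✗
— 0 worlds.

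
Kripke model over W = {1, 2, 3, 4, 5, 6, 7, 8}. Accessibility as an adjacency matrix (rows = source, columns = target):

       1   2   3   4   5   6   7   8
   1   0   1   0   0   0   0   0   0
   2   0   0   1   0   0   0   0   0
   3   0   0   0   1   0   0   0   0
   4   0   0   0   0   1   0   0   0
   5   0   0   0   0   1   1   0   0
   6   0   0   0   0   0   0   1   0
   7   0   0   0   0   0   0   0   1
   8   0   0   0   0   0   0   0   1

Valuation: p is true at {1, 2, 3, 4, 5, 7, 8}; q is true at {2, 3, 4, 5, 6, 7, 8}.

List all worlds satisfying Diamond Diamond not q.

1: successors {2}; Diamond not q there: 2:F. ✗
2: successors {3}; Diamond not q there: 3:F. ✗
3: successors {4}; Diamond not q there: 4:F. ✗
4: successors {5}; Diamond not q there: 5:F. ✗
5: successors {5, 6}; Diamond not q there: 5:F, 6:F. ✗
6: successors {7}; Diamond not q there: 7:F. ✗
7: successors {8}; Diamond not q there: 8:F. ✗
8: successors {8}; Diamond not q there: 8:F. ✗

∅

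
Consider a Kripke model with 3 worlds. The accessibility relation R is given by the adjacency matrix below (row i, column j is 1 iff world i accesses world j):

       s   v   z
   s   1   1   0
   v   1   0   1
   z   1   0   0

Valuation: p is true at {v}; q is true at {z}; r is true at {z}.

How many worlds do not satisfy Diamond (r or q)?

2

s: successors {s, v}; r or q there: s:F, v:F. ✗
v: successors {s, z}; r or q there: s:F, z:T. ✓
z: successors {s}; r or q there: s:F. ✗
Satisfying worlds: {v}.
So Diamond (r or q) fails at the other 2 worlds.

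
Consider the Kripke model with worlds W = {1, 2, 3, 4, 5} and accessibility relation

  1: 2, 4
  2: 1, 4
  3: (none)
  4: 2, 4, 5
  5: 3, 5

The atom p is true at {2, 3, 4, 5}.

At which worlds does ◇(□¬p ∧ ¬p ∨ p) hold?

1: successors {2, 4}; □¬p ∧ ¬p ∨ p there: 2:T, 4:T. ✓
2: successors {1, 4}; □¬p ∧ ¬p ∨ p there: 1:F, 4:T. ✓
3: no successors, so ◇(□¬p ∧ ¬p ∨ p) fails. ✗
4: successors {2, 4, 5}; □¬p ∧ ¬p ∨ p there: 2:T, 4:T, 5:T. ✓
5: successors {3, 5}; □¬p ∧ ¬p ∨ p there: 3:T, 5:T. ✓

{1, 2, 4, 5}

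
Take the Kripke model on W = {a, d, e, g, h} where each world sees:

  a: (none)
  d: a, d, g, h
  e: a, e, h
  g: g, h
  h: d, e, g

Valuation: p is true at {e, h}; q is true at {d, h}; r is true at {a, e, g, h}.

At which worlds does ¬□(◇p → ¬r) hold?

a: □(◇p → ¬r) is T. ✗
d: □(◇p → ¬r) is F. ✓
e: □(◇p → ¬r) is F. ✓
g: □(◇p → ¬r) is F. ✓
h: □(◇p → ¬r) is F. ✓

{d, e, g, h}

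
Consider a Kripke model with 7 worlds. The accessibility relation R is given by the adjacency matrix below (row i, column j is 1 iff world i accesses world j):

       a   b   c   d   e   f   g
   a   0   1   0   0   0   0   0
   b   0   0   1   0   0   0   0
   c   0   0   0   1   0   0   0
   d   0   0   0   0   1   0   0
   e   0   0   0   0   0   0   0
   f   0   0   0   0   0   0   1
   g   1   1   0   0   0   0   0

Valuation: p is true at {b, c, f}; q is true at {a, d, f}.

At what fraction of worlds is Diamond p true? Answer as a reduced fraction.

3/7

a: successors {b}; p there: b:T. ✓
b: successors {c}; p there: c:T. ✓
c: successors {d}; p there: d:F. ✗
d: successors {e}; p there: e:F. ✗
e: no successors, so Diamond p fails. ✗
f: successors {g}; p there: g:F. ✗
g: successors {a, b}; p there: a:F, b:T. ✓
That's 3 of 7 worlds, so 3/7.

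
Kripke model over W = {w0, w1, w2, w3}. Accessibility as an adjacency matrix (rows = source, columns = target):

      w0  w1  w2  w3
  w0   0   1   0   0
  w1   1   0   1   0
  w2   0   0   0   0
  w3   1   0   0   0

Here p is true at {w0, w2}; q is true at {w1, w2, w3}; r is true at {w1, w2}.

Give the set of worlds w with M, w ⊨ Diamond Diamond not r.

w0: successors {w1}; Diamond not r there: w1:T. ✓
w1: successors {w0, w2}; Diamond not r there: w0:F, w2:F. ✗
w2: no successors, so Diamond Diamond not r fails. ✗
w3: successors {w0}; Diamond not r there: w0:F. ✗

{w0}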